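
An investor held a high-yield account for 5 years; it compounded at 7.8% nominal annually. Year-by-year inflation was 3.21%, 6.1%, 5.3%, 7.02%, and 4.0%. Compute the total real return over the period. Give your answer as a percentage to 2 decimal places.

Cumulative inflation factor: 1.0321 × 1.061 × 1.053 × 1.0702 × 1.040 ≈ 1.28341.
Nominal growth factor: 1.45577. Real growth factor = 1.45577 / 1.28341 ≈ 1.13431.
Total real return ≈ 13.4305%.

13.43%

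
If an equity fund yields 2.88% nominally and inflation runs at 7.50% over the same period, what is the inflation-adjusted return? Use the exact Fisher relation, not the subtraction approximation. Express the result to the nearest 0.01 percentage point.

Real return via the Fisher equation: (1 + 2.88%)/(1 + 7.50%) − 1 = 1.0288/1.0750 − 1 ≈ -0.04298.

-4.30%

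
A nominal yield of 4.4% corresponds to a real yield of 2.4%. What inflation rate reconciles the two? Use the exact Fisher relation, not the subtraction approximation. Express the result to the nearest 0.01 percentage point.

From (1+r_nom) = (1+r_real)(1+π), we get 1+π = (1 + 4.4%)/(1 + 2.4%) = 1.044/1.024 ≈ 1.01953.
So π ≈ 1.9531%.

1.95%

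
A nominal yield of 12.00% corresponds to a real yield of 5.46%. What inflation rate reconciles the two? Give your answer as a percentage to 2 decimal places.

6.20%

From (1+r_nom) = (1+r_real)(1+π), we get 1+π = (1 + 12.00%)/(1 + 5.46%) = 1.1200/1.0546 ≈ 1.06201.
So π ≈ 6.2014%.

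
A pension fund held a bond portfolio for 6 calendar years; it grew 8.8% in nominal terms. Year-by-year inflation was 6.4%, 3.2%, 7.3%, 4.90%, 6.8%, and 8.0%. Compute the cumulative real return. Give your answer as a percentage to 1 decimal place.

-23.7%

Cumulative inflation factor: 1.064 × 1.032 × 1.073 × 1.0490 × 1.068 × 1.080 ≈ 1.42558.
Nominal growth factor: 1.08800. Real growth factor = 1.08800 / 1.42558 ≈ 0.76320.
Total real return ≈ -23.6802%.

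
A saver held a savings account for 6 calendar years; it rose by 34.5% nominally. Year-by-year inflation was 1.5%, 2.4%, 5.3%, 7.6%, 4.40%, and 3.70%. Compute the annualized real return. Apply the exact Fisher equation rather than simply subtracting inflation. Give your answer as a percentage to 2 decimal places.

Cumulative inflation factor: 1.015 × 1.024 × 1.053 × 1.076 × 1.0440 × 1.0370 ≈ 1.27493.
Nominal growth factor: 1.34500. Real growth factor = 1.34500 / 1.27493 ≈ 1.05496.
Annualized: 1.05496^(1/6) − 1 ≈ 0.00896.

0.90%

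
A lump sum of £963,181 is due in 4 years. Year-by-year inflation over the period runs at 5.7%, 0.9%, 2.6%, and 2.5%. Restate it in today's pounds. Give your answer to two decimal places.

£858,757.47

Price-level factor over 4 years: 1.057 × 1.009 × 1.026 × 1.025 ≈ 1.1215983965.
Purchasing power today: £963,181 divided by that factor.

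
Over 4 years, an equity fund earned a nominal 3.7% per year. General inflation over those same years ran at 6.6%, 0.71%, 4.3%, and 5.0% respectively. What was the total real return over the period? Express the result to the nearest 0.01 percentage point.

-1.64%

Cumulative inflation factor: 1.066 × 1.0071 × 1.043 × 1.050 ≈ 1.17572.
Nominal growth factor: 1.15642. Real growth factor = 1.15642 / 1.17572 ≈ 0.98358.
Total real return ≈ -1.6416%.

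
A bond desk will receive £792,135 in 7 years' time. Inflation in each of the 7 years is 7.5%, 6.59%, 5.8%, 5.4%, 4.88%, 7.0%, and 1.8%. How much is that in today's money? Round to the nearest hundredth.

Price-level factor over 7 years: 1.075 × 1.0659 × 1.058 × 1.054 × 1.0488 × 1.070 × 1.018 ≈ 1.4597397668.
Purchasing power today: £792,135 divided by that factor.

£542,654.94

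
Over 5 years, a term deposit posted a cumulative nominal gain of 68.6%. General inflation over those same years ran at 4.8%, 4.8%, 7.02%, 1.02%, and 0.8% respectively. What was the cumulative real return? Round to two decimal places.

40.86%

Cumulative inflation factor: 1.048 × 1.048 × 1.0702 × 1.0102 × 1.008 ≈ 1.19689.
Nominal growth factor: 1.68600. Real growth factor = 1.68600 / 1.19689 ≈ 1.40865.
Total real return ≈ 40.8647%.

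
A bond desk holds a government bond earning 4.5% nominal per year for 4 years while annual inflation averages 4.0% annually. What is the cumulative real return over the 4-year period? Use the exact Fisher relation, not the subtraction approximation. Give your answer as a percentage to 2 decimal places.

1.94%

The annual real rate is (1+4.5%)/(1+4.0%) − 1 = 0.4808%.
Compounded over 4 years: (1 + 0.004808)^4 − 1 ≈ 0.01937.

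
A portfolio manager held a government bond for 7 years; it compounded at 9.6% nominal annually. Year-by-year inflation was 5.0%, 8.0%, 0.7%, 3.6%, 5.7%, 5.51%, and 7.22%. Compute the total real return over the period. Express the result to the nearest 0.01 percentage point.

Cumulative inflation factor: 1.050 × 1.080 × 1.007 × 1.036 × 1.057 × 1.0551 × 1.0722 ≈ 1.41464.
Nominal growth factor: 1.89965. Real growth factor = 1.89965 / 1.41464 ≈ 1.34285.
Total real return ≈ 34.2849%.

34.28%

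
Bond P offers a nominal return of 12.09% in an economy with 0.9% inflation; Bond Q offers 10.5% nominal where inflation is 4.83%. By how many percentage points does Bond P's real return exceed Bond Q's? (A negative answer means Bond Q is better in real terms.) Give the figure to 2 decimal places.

Bond P real return: 1.1209/1.009 − 1 = 11.090%.
Bond Q real return: 1.105/1.0483 − 1 = 5.409%.
Difference: 11.090 − 5.409 = 5.681 pp.

5.68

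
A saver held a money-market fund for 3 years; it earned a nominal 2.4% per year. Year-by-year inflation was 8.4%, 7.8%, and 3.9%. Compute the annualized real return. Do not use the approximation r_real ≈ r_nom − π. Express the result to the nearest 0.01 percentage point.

-4.01%

Cumulative inflation factor: 1.084 × 1.078 × 1.039 ≈ 1.21413.
Nominal growth factor: 1.07374. Real growth factor = 1.07374 / 1.21413 ≈ 0.88437.
Annualized: 0.88437^(1/3) − 1 ≈ -0.04013.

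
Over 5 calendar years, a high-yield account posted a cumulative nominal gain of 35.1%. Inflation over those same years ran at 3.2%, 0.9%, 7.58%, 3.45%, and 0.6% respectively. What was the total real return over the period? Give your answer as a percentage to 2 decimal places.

15.88%

Cumulative inflation factor: 1.032 × 1.009 × 1.0758 × 1.0345 × 1.006 ≈ 1.16582.
Nominal growth factor: 1.35100. Real growth factor = 1.35100 / 1.16582 ≈ 1.15884.
Total real return ≈ 15.8843%.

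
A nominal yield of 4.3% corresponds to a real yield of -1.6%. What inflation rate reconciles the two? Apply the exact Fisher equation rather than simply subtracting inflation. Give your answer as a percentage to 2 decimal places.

6.00%

From (1+r_nom) = (1+r_real)(1+π), we get 1+π = (1 + 4.3%)/(1 − 1.6%) = 1.043/0.984 ≈ 1.05996.
So π ≈ 5.9959%.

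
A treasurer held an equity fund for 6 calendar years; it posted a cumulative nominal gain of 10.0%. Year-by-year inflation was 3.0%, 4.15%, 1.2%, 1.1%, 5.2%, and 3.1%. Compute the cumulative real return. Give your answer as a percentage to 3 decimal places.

Cumulative inflation factor: 1.030 × 1.0415 × 1.012 × 1.011 × 1.052 × 1.031 ≈ 1.19043.
Nominal growth factor: 1.10000. Real growth factor = 1.10000 / 1.19043 ≈ 0.92404.
Total real return ≈ -7.5961%.

-7.596%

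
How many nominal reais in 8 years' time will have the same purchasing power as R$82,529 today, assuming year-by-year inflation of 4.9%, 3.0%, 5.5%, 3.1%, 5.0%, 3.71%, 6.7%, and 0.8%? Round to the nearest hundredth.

R$113,596.59

Cumulative price-level factor: 1.049 × 1.030 × 1.055 × 1.031 × 1.050 × 1.0371 × 1.067 × 1.008 ≈ 1.3764445568.
The nominal amount required is R$82,529 scaled up by that factor.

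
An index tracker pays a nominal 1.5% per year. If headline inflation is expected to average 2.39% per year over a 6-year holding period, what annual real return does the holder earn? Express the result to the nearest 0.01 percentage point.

With constant rates the annual real return is the same each year: (1+1.5%)/(1+2.39%) − 1 = -0.00869.

-0.87%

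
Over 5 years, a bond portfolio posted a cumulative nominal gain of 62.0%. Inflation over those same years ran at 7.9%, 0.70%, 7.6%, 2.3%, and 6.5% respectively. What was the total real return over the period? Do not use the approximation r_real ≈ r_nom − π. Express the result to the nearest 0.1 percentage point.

Cumulative inflation factor: 1.079 × 1.0070 × 1.076 × 1.023 × 1.065 ≈ 1.27376.
Nominal growth factor: 1.62000. Real growth factor = 1.62000 / 1.27376 ≈ 1.27182.
Total real return ≈ 27.1823%.

27.2%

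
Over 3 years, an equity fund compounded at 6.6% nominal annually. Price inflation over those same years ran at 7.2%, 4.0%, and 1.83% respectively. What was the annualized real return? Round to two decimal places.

2.19%

Cumulative inflation factor: 1.072 × 1.040 × 1.0183 ≈ 1.13528.
Nominal growth factor: 1.21136. Real growth factor = 1.21136 / 1.13528 ≈ 1.06701.
Annualized: 1.06701^(1/3) − 1 ≈ 0.02185.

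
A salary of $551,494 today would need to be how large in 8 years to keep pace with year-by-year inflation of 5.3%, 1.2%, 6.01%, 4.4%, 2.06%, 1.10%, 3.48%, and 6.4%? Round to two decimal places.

$738,927.41

Cumulative price-level factor: 1.053 × 1.012 × 1.0601 × 1.044 × 1.0206 × 1.0110 × 1.0348 × 1.064 ≈ 1.3398648206.
The nominal amount required is $551,494 scaled up by that factor.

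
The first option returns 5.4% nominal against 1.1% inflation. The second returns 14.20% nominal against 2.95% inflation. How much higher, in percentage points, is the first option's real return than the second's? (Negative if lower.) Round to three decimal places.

The first option real return: 1.054/1.011 − 1 = 4.2532%.
The second real return: 1.1420/1.0295 − 1 = 10.9276%.
Difference: 4.2532 − 10.9276 = -6.6744 pp.

-6.674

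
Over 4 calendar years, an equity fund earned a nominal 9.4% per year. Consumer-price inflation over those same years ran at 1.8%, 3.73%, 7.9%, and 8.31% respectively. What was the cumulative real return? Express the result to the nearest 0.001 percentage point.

Cumulative inflation factor: 1.018 × 1.0373 × 1.079 × 1.0831 ≈ 1.23408.
Nominal growth factor: 1.43242. Real growth factor = 1.43242 / 1.23408 ≈ 1.16072.
Total real return ≈ 16.0719%.

16.072%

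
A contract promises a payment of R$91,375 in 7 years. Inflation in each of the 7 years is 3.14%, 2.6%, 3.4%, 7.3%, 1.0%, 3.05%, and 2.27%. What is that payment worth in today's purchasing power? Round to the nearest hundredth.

R$73,116.44

Price-level factor over 7 years: 1.0314 × 1.026 × 1.034 × 1.073 × 1.010 × 1.0305 × 1.0227 ≈ 1.2497190051.
Purchasing power today: R$91,375 divided by that factor.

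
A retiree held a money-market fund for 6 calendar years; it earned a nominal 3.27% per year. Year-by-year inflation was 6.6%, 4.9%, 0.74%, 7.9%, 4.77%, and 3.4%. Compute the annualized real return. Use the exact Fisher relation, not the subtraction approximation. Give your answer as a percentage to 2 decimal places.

Cumulative inflation factor: 1.066 × 1.049 × 1.0074 × 1.079 × 1.0477 × 1.034 ≈ 1.31678.
Nominal growth factor: 1.21296. Real growth factor = 1.21296 / 1.31678 ≈ 0.92115.
Annualized: 0.92115^(1/6) − 1 ≈ -0.01360.

-1.36%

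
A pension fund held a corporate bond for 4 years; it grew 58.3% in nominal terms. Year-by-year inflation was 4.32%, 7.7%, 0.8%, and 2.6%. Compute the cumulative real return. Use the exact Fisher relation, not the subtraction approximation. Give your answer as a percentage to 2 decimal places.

36.24%

Cumulative inflation factor: 1.0432 × 1.077 × 1.008 × 1.026 ≈ 1.16196.
Nominal growth factor: 1.58300. Real growth factor = 1.58300 / 1.16196 ≈ 1.36235.
Total real return ≈ 36.2353%.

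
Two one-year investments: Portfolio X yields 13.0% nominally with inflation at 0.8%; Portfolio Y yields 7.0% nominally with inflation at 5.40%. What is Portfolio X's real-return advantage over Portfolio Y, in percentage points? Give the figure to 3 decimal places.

Portfolio X real return: 1.130/1.008 − 1 = 12.1032%.
Portfolio Y real return: 1.070/1.0540 − 1 = 1.5180%.
Difference: 12.1032 − 1.5180 = 10.5852 pp.

10.585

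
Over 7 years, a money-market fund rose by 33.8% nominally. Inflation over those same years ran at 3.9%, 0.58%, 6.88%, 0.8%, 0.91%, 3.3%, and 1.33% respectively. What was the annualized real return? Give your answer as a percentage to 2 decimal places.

Cumulative inflation factor: 1.039 × 1.0058 × 1.0688 × 1.008 × 1.0091 × 1.033 × 1.0133 ≈ 1.18920.
Nominal growth factor: 1.33800. Real growth factor = 1.33800 / 1.18920 ≈ 1.12512.
Annualized: 1.12512^(1/7) − 1 ≈ 0.01698.

1.70%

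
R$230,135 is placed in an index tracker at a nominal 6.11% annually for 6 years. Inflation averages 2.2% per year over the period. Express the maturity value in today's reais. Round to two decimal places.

R$288,280.45

Nominal value at maturity: R$230,135 × (1 + 6.11%)^6 ≈ R$328,488.80.
Price-level factor over 6 years: (1 + 2.2%)^6 ≈ 1.1394765049.
Dividing the nominal maturity value by the price-level factor gives the value in today's money.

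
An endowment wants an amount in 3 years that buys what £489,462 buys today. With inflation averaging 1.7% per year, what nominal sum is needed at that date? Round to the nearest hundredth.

Cumulative price-level factor: (1+1.7%)^3 = 1.051871913.
The nominal amount required is £489,462 scaled up by that factor.

£514,851.33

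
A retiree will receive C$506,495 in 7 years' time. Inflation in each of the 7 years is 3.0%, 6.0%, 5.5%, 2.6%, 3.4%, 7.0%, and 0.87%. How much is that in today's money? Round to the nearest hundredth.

C$384,030.67

Price-level factor over 7 years: 1.030 × 1.060 × 1.055 × 1.026 × 1.034 × 1.070 × 1.0087 ≈ 1.3188920416.
Purchasing power today: C$506,495 divided by that factor.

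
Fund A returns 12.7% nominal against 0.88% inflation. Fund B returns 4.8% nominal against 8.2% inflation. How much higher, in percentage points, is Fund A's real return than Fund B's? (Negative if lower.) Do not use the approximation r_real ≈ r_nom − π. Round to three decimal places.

Fund A real return: 1.127/1.0088 − 1 = 11.7169%.
Fund B real return: 1.048/1.082 − 1 = -3.1423%.
Difference: 11.7169 − (-3.1423) = 14.8592 pp.

14.859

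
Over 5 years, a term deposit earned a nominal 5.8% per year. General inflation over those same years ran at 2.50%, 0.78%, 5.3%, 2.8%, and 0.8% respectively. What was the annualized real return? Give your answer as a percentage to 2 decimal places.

3.30%

Cumulative inflation factor: 1.0250 × 1.0078 × 1.053 × 1.028 × 1.008 ≈ 1.12715.
Nominal growth factor: 1.32565. Real growth factor = 1.32565 / 1.12715 ≈ 1.17611.
Annualized: 1.17611^(1/5) − 1 ≈ 0.03297.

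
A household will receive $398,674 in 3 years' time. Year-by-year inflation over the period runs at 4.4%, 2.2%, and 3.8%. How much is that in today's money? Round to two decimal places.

$359,972.37

Price-level factor over 3 years: 1.044 × 1.022 × 1.038 = 1.107512784.
Purchasing power today: $398,674 divided by that factor.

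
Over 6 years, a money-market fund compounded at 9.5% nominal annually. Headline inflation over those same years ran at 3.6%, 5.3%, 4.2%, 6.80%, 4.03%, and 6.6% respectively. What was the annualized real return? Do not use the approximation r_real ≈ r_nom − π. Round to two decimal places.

4.21%

Cumulative inflation factor: 1.036 × 1.053 × 1.042 × 1.0680 × 1.0403 × 1.066 ≈ 1.34630.
Nominal growth factor: 1.72379. Real growth factor = 1.72379 / 1.34630 ≈ 1.28039.
Annualized: 1.28039^(1/6) − 1 ≈ 0.04205.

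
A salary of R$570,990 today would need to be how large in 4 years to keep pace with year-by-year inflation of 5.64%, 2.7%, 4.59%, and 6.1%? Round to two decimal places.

R$687,436.97

Cumulative price-level factor: 1.0564 × 1.027 × 1.0459 × 1.061 ≈ 1.2039387227.
The nominal amount required is R$570,990 scaled up by that factor.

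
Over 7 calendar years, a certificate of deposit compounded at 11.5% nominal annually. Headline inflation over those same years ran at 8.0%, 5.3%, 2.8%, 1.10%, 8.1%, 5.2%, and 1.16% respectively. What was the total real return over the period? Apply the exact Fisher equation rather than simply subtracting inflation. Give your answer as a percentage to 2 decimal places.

57.57%

Cumulative inflation factor: 1.080 × 1.053 × 1.028 × 1.0110 × 1.081 × 1.052 × 1.0116 ≈ 1.35971.
Nominal growth factor: 2.14252. Real growth factor = 2.14252 / 1.35971 ≈ 1.57571.
Total real return ≈ 57.5714%.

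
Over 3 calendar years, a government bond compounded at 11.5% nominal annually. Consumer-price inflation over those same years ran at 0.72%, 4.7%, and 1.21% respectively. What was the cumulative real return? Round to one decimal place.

29.9%

Cumulative inflation factor: 1.0072 × 1.047 × 1.0121 ≈ 1.06730.
Nominal growth factor: 1.38620. Real growth factor = 1.38620 / 1.06730 ≈ 1.29879.
Total real return ≈ 29.8790%.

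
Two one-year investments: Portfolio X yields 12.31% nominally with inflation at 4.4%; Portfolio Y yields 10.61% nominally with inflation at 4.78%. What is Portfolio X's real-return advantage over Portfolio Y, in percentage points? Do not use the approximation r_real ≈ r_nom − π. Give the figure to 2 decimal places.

2.01

Portfolio X real return: 1.1231/1.044 − 1 = 7.577%.
Portfolio Y real return: 1.1061/1.0478 − 1 = 5.564%.
Difference: 7.577 − 5.564 = 2.013 pp.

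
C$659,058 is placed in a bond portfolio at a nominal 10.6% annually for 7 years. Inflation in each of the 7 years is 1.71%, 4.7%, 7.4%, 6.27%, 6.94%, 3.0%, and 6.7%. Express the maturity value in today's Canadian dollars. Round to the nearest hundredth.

C$933,990.38

Nominal value at maturity: C$659,058 × (1 + 10.6%)^7 ≈ C$1,334,164.94.
Price-level factor over 7 years: 1.0171 × 1.047 × 1.074 × 1.0627 × 1.0694 × 1.030 × 1.067 ≈ 1.4284568363.
Dividing the nominal maturity value by the price-level factor gives the value in today's money.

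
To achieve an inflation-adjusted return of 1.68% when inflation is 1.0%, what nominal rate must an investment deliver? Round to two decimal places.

By the Fisher equation, 1 + r_nom = (1 + 1.68%)(1 + 1.0%) = 1.0168 × 1.010 = 1.026968.
So r_nom = 2.6968%.

2.70%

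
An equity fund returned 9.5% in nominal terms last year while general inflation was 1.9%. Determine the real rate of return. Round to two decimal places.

Real return via the Fisher equation: (1 + 9.5%)/(1 + 1.9%) − 1 = 1.095/1.019 − 1 ≈ 0.07458.

7.46%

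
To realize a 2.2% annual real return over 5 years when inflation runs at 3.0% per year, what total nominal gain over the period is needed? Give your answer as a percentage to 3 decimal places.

29.253%

Required annual nominal rate: (1+2.2%)(1+3.0%) − 1 = 5.266%.
Cumulative over 5 years: (1 + 0.05266)^5 − 1 ≈ 0.29253.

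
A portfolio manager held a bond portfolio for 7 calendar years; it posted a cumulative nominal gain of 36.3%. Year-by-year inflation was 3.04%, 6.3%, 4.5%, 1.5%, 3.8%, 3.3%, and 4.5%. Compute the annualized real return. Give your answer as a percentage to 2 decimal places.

Cumulative inflation factor: 1.0304 × 1.063 × 1.045 × 1.015 × 1.038 × 1.033 × 1.045 ≈ 1.30177.
Nominal growth factor: 1.36300. Real growth factor = 1.36300 / 1.30177 ≈ 1.04703.
Annualized: 1.04703^(1/7) − 1 ≈ 0.00659.

0.66%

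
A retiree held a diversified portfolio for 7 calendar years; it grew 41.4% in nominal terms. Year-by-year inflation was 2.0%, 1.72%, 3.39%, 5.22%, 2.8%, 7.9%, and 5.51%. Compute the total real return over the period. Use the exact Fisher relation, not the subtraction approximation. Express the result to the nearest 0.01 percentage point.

Cumulative inflation factor: 1.020 × 1.0172 × 1.0339 × 1.0522 × 1.028 × 1.079 × 1.0551 ≈ 1.32097.
Nominal growth factor: 1.41400. Real growth factor = 1.41400 / 1.32097 ≈ 1.07043.
Total real return ≈ 7.0429%.

7.04%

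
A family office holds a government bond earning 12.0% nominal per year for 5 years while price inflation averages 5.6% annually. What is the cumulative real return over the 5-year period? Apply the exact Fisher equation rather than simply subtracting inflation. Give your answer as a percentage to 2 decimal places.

The annual real rate is (1+12.0%)/(1+5.6%) − 1 = 6.0606%.
Compounded over 5 years: (1 + 0.060606)^5 − 1 ≈ 0.34206.

34.21%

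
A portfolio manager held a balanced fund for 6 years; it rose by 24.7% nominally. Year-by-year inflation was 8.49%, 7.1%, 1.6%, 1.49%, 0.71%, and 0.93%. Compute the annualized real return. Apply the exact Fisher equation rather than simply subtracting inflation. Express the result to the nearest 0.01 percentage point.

0.40%

Cumulative inflation factor: 1.0849 × 1.071 × 1.016 × 1.0149 × 1.0071 × 1.0093 ≈ 1.21784.
Nominal growth factor: 1.24700. Real growth factor = 1.24700 / 1.21784 ≈ 1.02395.
Annualized: 1.02395^(1/6) − 1 ≈ 0.00395.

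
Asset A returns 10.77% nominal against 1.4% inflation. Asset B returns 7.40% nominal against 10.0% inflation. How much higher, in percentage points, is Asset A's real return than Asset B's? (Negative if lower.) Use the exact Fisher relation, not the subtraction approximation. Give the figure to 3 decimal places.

Asset A real return: 1.1077/1.014 − 1 = 9.2406%.
Asset B real return: 1.0740/1.100 − 1 = -2.3636%.
Difference: 9.2406 − (-2.3636) = 11.6042 pp.

11.604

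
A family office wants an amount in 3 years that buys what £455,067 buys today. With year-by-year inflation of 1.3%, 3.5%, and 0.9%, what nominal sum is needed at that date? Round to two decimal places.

£481,411.33

Cumulative price-level factor: 1.013 × 1.035 × 1.009 = 1.057891095.
Multiplying £455,067 by the price-level factor gives the future nominal sum.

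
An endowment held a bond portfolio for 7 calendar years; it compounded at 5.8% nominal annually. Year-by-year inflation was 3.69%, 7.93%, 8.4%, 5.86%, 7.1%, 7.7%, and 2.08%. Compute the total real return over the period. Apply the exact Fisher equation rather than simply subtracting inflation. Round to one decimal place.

-1.9%

Cumulative inflation factor: 1.0369 × 1.0793 × 1.084 × 1.0586 × 1.071 × 1.077 × 1.0208 ≈ 1.51212.
Nominal growth factor: 1.48388. Real growth factor = 1.48388 / 1.51212 ≈ 0.98133.
Total real return ≈ -1.8673%.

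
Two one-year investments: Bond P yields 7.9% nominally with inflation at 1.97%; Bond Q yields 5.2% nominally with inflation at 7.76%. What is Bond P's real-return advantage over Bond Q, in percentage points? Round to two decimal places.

8.19

Bond P real return: 1.079/1.0197 − 1 = 5.815%.
Bond Q real return: 1.052/1.0776 − 1 = -2.376%.
Difference: 5.815 − (-2.376) = 8.191 pp.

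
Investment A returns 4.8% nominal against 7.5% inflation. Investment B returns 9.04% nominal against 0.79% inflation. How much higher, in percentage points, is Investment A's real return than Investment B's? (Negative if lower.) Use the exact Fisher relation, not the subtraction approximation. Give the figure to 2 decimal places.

-10.70

Investment A real return: 1.048/1.075 − 1 = -2.512%.
Investment B real return: 1.0904/1.0079 − 1 = 8.185%.
Difference: -2.512 − 8.185 = -10.697 pp.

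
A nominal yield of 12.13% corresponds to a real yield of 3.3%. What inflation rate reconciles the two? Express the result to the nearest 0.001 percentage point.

8.548%

From (1+r_nom) = (1+r_real)(1+π), we get 1+π = (1 + 12.13%)/(1 + 3.3%) = 1.1213/1.033 ≈ 1.08548.
So π ≈ 8.5479%.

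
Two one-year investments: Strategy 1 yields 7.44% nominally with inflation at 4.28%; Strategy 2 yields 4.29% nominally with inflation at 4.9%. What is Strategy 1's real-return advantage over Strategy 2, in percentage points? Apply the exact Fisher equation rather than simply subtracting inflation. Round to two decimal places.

Strategy 1 real return: 1.0744/1.0428 − 1 = 3.030%.
Strategy 2 real return: 1.0429/1.049 − 1 = -0.582%.
Difference: 3.030 − (-0.582) = 3.612 pp.

3.61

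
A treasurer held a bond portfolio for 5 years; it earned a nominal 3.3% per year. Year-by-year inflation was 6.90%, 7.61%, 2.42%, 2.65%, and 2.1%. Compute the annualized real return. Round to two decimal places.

-0.97%

Cumulative inflation factor: 1.0690 × 1.0761 × 1.0242 × 1.0265 × 1.021 ≈ 1.23481.
Nominal growth factor: 1.17626. Real growth factor = 1.17626 / 1.23481 ≈ 0.95258.
Annualized: 0.95258^(1/5) − 1 ≈ -0.00967.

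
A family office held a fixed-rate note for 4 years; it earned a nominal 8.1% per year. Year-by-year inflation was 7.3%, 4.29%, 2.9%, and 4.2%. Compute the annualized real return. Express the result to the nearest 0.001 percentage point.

3.287%

Cumulative inflation factor: 1.073 × 1.0429 × 1.029 × 1.042 ≈ 1.19985.
Nominal growth factor: 1.36553. Real growth factor = 1.36553 / 1.19985 ≈ 1.13809.
Annualized: 1.13809^(1/4) − 1 ≈ 0.03287.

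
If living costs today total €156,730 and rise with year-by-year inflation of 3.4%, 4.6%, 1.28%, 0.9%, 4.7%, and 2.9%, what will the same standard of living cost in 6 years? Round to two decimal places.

Cumulative price-level factor: 1.034 × 1.046 × 1.0128 × 1.009 × 1.047 × 1.029 ≈ 1.1907734384.
Multiplying €156,730 by the price-level factor gives the future nominal sum.

€186,629.92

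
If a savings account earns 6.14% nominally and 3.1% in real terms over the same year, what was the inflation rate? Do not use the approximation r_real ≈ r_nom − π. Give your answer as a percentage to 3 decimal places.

From (1+r_nom) = (1+r_real)(1+π), we get 1+π = (1 + 6.14%)/(1 + 3.1%) = 1.0614/1.031 ≈ 1.02949.
So π ≈ 2.9486%.

2.949%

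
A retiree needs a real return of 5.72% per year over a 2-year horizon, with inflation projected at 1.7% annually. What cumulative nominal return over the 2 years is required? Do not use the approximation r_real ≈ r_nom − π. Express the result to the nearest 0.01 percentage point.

Required annual nominal rate: (1+5.72%)(1+1.7%) − 1 = 7.51724%.
Cumulative over 2 years: (1 + 0.0751724)^2 − 1 ≈ 0.15600.

15.60%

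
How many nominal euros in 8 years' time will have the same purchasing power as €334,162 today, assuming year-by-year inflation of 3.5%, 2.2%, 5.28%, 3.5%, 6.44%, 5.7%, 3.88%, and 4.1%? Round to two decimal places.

€468,594.36

Cumulative price-level factor: 1.035 × 1.022 × 1.0528 × 1.035 × 1.0644 × 1.057 × 1.0388 × 1.041 ≈ 1.4022969689.
Multiplying €334,162 by the price-level factor gives the future nominal sum.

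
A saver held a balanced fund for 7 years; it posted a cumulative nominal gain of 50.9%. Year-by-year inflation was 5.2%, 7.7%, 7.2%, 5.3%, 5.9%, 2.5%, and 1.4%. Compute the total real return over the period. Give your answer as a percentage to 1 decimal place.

Cumulative inflation factor: 1.052 × 1.077 × 1.072 × 1.053 × 1.059 × 1.025 × 1.014 ≈ 1.40771.
Nominal growth factor: 1.50900. Real growth factor = 1.50900 / 1.40771 ≈ 1.07196.
Total real return ≈ 7.1956%.

7.2%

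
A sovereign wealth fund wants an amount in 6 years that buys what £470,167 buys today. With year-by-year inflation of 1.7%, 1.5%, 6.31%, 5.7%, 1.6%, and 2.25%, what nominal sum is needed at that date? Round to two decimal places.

£566,559.16

Cumulative price-level factor: 1.017 × 1.015 × 1.0631 × 1.057 × 1.016 × 1.0225 ≈ 1.2050168652.
The nominal amount required is £470,167 scaled up by that factor.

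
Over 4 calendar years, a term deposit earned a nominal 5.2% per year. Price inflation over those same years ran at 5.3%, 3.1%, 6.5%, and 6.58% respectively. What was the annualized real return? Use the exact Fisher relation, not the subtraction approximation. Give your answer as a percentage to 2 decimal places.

-0.15%

Cumulative inflation factor: 1.053 × 1.031 × 1.065 × 1.0658 ≈ 1.23229.
Nominal growth factor: 1.22479. Real growth factor = 1.22479 / 1.23229 ≈ 0.99392.
Annualized: 0.99392^(1/4) − 1 ≈ -0.00152.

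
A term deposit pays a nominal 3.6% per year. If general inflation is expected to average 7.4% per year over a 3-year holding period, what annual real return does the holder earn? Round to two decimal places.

-3.54%

With constant rates the annual real return is the same each year: (1+3.6%)/(1+7.4%) − 1 = -0.03538.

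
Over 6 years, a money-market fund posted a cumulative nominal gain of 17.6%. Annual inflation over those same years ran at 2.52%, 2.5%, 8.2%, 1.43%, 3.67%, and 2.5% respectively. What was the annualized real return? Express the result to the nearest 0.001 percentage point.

Cumulative inflation factor: 1.0252 × 1.025 × 1.082 × 1.0143 × 1.0367 × 1.025 ≈ 1.22547.
Nominal growth factor: 1.17600. Real growth factor = 1.17600 / 1.22547 ≈ 0.95963.
Annualized: 0.95963^(1/6) − 1 ≈ -0.00684.

-0.684%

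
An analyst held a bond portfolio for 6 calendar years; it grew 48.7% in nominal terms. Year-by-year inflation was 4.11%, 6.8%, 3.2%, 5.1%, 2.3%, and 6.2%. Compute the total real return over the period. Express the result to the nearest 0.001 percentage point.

Cumulative inflation factor: 1.0411 × 1.068 × 1.032 × 1.051 × 1.023 × 1.062 ≈ 1.31023.
Nominal growth factor: 1.48700. Real growth factor = 1.48700 / 1.31023 ≈ 1.13492.
Total real return ≈ 13.4919%.

13.492%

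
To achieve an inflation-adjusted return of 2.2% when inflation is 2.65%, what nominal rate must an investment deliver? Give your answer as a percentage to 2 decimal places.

4.91%

By the Fisher equation, 1 + r_nom = (1 + 2.2%)(1 + 2.65%) = 1.022 × 1.0265 = 1.049083.
So r_nom = 4.9083%.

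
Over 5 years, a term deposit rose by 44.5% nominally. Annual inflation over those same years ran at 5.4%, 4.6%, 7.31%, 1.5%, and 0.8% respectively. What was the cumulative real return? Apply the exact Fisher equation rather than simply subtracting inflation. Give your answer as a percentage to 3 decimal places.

19.379%

Cumulative inflation factor: 1.054 × 1.046 × 1.0731 × 1.015 × 1.008 ≈ 1.21043.
Nominal growth factor: 1.44500. Real growth factor = 1.44500 / 1.21043 ≈ 1.19379.
Total real return ≈ 19.3792%.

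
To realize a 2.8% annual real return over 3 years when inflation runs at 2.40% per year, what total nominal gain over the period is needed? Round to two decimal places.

Required annual nominal rate: (1+2.8%)(1+2.40%) − 1 = 5.2672%.
Cumulative over 3 years: (1 + 0.052672)^3 − 1 ≈ 0.16649.

16.65%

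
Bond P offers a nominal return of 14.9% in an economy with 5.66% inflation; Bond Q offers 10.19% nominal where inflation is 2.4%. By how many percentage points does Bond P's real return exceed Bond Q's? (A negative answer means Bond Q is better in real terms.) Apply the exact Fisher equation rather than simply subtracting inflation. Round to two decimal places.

Bond P real return: 1.149/1.0566 − 1 = 8.745%.
Bond Q real return: 1.1019/1.024 − 1 = 7.607%.
Difference: 8.745 − 7.607 = 1.138 pp.

1.14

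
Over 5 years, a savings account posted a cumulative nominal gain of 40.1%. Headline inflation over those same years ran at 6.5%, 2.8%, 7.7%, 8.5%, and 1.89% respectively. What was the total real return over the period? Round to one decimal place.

7.5%

Cumulative inflation factor: 1.065 × 1.028 × 1.077 × 1.085 × 1.0189 ≈ 1.30353.
Nominal growth factor: 1.40100. Real growth factor = 1.40100 / 1.30353 ≈ 1.07478.
Total real return ≈ 7.4777%.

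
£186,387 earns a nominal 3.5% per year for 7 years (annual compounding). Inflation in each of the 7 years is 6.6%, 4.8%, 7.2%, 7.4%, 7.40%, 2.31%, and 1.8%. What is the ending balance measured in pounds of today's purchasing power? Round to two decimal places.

Nominal value at maturity: £186,387 × (1 + 3.5%)^7 ≈ £237,136.31.
Price-level factor over 7 years: 1.066 × 1.048 × 1.072 × 1.074 × 1.0740 × 1.0231 × 1.018 ≈ 1.4387578231.
Dividing the nominal maturity value by the price-level factor gives the value in today's money.

£164,820.17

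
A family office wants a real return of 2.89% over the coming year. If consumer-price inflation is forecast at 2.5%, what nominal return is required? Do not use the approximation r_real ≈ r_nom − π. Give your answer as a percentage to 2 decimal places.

By the Fisher equation, 1 + r_nom = (1 + 2.89%)(1 + 2.5%) = 1.0289 × 1.025 = 1.0546225.
So r_nom = 5.46225%.

5.46%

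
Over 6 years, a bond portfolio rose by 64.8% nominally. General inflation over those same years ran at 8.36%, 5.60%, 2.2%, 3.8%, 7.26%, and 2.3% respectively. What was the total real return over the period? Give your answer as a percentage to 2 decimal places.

23.73%

Cumulative inflation factor: 1.0836 × 1.0560 × 1.022 × 1.038 × 1.0726 × 1.023 ≈ 1.33197.
Nominal growth factor: 1.64800. Real growth factor = 1.64800 / 1.33197 ≈ 1.23726.
Total real return ≈ 23.7265%.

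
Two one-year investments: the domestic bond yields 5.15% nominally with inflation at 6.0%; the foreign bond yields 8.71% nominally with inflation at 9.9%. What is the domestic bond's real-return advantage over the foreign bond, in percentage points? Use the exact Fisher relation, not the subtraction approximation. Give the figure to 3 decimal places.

The domestic bond real return: 1.0515/1.060 − 1 = -0.8019%.
The foreign bond real return: 1.0871/1.099 − 1 = -1.0828%.
Difference: -0.8019 − (-1.0828) = 0.2809 pp.

0.281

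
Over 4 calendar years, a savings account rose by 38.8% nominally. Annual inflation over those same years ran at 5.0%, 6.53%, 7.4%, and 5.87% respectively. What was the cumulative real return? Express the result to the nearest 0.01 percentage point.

9.13%

Cumulative inflation factor: 1.050 × 1.0653 × 1.074 × 1.0587 ≈ 1.27186.
Nominal growth factor: 1.38800. Real growth factor = 1.38800 / 1.27186 ≈ 1.09132.
Total real return ≈ 9.1317%.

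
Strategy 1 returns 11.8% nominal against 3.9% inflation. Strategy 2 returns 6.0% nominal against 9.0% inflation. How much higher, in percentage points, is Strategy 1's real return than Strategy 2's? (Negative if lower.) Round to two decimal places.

Strategy 1 real return: 1.118/1.039 − 1 = 7.603%.
Strategy 2 real return: 1.060/1.090 − 1 = -2.752%.
Difference: 7.603 − (-2.752) = 10.355 pp.

10.36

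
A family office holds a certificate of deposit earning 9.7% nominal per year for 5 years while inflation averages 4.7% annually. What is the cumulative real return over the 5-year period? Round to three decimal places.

The annual real rate is (1+9.7%)/(1+4.7%) − 1 = 4.7755%.
Compounded over 5 years: (1 + 0.047755)^5 − 1 ≈ 0.26270.

26.270%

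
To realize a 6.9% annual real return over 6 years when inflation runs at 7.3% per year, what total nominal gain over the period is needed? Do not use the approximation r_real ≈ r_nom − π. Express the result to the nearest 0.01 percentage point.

Required annual nominal rate: (1+6.9%)(1+7.3%) − 1 = 14.7037%.
Cumulative over 6 years: (1 + 0.147037)^6 − 1 ≈ 1.27753.

127.75%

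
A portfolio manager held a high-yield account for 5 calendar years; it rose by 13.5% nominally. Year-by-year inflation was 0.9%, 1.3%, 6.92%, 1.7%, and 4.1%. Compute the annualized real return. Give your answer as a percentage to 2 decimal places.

Cumulative inflation factor: 1.009 × 1.013 × 1.0692 × 1.017 × 1.041 ≈ 1.15699.
Nominal growth factor: 1.13500. Real growth factor = 1.13500 / 1.15699 ≈ 0.98099.
Annualized: 0.98099^(1/5) − 1 ≈ -0.00383.

-0.38%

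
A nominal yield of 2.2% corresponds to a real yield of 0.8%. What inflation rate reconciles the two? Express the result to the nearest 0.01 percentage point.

From (1+r_nom) = (1+r_real)(1+π), we get 1+π = (1 + 2.2%)/(1 + 0.8%) = 1.022/1.008 ≈ 1.01389.
So π ≈ 1.3889%.

1.39%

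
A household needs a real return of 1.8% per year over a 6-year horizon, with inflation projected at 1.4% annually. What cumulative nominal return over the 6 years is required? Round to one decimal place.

Required annual nominal rate: (1+1.8%)(1+1.4%) − 1 = 3.2252%.
Cumulative over 6 years: (1 + 0.032252)^6 − 1 ≈ 0.20980.

21.0%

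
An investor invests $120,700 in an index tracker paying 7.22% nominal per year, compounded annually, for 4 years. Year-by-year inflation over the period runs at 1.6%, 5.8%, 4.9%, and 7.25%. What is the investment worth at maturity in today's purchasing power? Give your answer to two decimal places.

$131,904.11

Nominal value at maturity: $120,700 × (1 + 7.22%)^4 ≈ $159,518.29.
Price-level factor over 4 years: 1.016 × 1.058 × 1.049 × 1.0725 ≈ 1.2093504337.
The maturity value deflated by that factor is the answer in today's purchasing power.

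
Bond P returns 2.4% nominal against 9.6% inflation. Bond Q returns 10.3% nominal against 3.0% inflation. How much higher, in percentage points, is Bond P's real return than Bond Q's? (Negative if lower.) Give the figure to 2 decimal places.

Bond P real return: 1.024/1.096 − 1 = -6.569%.
Bond Q real return: 1.103/1.030 − 1 = 7.087%.
Difference: -6.569 − 7.087 = -13.656 pp.

-13.66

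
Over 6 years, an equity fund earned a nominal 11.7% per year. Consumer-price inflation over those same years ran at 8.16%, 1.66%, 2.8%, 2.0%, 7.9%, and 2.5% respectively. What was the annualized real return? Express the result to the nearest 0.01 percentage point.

7.27%

Cumulative inflation factor: 1.0816 × 1.0166 × 1.028 × 1.020 × 1.079 × 1.025 ≈ 1.27513.
Nominal growth factor: 1.94231. Real growth factor = 1.94231 / 1.27513 ≈ 1.52322.
Annualized: 1.52322^(1/6) − 1 ≈ 0.07266.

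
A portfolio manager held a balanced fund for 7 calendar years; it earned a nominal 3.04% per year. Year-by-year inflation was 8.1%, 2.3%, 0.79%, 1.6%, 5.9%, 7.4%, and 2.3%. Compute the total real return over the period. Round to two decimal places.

Cumulative inflation factor: 1.081 × 1.023 × 1.0079 × 1.016 × 1.059 × 1.074 × 1.023 ≈ 1.31761.
Nominal growth factor: 1.23322. Real growth factor = 1.23322 / 1.31761 ≈ 0.93595.
Total real return ≈ -6.4050%.

-6.41%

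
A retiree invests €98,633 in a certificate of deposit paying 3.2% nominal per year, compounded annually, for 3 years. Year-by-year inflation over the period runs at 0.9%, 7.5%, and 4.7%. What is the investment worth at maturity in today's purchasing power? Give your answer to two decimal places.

Nominal value at maturity: €98,633 × (1 + 3.2%)^3 ≈ €108,408.00.
Price-level factor over 3 years: 1.009 × 1.075 × 1.047 = 1.135654725.
The maturity value deflated by that factor is the answer in today's purchasing power.

€95,458.59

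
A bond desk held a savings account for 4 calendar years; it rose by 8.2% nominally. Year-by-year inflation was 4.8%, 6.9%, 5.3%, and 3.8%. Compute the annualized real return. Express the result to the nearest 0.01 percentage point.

Cumulative inflation factor: 1.048 × 1.069 × 1.053 × 1.038 ≈ 1.22452.
Nominal growth factor: 1.08200. Real growth factor = 1.08200 / 1.22452 ≈ 0.88361.
Annualized: 0.88361^(1/4) − 1 ≈ -0.03046.

-3.05%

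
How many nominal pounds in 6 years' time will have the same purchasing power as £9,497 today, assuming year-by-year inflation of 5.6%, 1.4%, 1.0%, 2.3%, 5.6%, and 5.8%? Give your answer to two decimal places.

£11,739.10

Cumulative price-level factor: 1.056 × 1.014 × 1.010 × 1.023 × 1.056 × 1.058 ≈ 1.2360853709.
The nominal amount required is £9,497 scaled up by that factor.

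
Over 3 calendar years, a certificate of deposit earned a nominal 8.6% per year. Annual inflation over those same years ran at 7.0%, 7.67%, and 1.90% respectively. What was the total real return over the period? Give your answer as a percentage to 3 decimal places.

9.103%

Cumulative inflation factor: 1.070 × 1.0767 × 1.0190 ≈ 1.17396.
Nominal growth factor: 1.28082. Real growth factor = 1.28082 / 1.17396 ≈ 1.09103.
Total real return ≈ 9.1030%.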